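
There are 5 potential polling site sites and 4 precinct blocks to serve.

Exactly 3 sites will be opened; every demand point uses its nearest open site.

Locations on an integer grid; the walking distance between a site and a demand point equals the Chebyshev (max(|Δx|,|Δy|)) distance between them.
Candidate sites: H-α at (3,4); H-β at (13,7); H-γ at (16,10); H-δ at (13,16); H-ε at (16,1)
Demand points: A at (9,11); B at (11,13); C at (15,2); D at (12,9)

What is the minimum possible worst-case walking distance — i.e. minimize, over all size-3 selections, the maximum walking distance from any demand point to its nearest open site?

Open {H-β, H-δ, H-ε}.
  Farthest demand point is A at walking distance 4 (to H-β); all others are ≤ 4.
With {H-α, H-β, H-γ} the worst case is 5.
With {H-α, H-β, H-δ} the worst case is 5.
No size-3 selection achieves below 4.

4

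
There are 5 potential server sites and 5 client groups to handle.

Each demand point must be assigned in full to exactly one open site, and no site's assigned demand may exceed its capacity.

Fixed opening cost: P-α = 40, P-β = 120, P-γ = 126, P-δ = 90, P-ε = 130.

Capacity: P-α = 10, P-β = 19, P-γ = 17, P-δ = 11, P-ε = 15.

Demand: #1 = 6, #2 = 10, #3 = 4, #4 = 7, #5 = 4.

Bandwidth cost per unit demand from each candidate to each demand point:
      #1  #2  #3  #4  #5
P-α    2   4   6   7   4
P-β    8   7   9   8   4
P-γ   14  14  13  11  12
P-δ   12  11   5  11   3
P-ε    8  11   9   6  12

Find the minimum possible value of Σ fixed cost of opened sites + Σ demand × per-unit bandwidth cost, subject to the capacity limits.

420

Open {P-α, P-β, P-δ}; cheapest assignment that respects the capacities:
  P-α (cap 10, load 6): #1 — cost 6×2 = 12
  P-β (cap 19, load 17): #2, #4 — cost 10×7 + 7×8 = 126
  P-δ (cap 11, load 8): #3, #5 — cost 4×5 + 4×3 = 32
  Shipping 170, fixed 250 → total 420.
  Any other capacity-feasible assignment to {P-α, P-β, P-δ} ships for at least 170.
Compare {P-α, P-δ, P-ε}: its best feasible assignment gives total 422.
Compare {P-α, P-β, P-ε}: its best feasible assignment gives total 454.
Every other set of open sites that can feasibly serve all demand totals ≥ 422 even under its best assignment. Minimum: 420.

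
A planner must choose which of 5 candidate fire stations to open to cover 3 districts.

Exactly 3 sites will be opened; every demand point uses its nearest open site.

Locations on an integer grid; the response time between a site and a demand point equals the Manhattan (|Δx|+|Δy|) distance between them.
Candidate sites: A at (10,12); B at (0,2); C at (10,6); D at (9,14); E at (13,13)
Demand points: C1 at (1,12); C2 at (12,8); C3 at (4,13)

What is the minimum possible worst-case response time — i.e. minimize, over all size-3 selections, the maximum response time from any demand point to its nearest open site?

Open {A, B, C}.
  Farthest demand point is C1 at response time 9 (to A); all others are ≤ 9.
With {A, B, D} the worst case is 9.
With {A, B, E} the worst case is 9.
No size-3 selection achieves below 9.

9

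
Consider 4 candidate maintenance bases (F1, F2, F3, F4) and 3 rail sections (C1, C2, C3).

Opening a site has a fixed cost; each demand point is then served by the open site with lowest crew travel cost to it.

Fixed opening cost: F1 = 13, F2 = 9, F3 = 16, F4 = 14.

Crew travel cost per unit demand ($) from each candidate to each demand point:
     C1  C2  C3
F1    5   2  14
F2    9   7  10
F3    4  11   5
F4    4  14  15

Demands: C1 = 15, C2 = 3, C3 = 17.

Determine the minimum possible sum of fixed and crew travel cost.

180

Open {F1, F3}: assign each demand point to its cheapest open site.
  C1→F3 15×4=60, C2→F1 3×2=6, C3→F3 17×5=85
  crew travel cost 151, fixed 29 → total 180.
Compare {F1, F2, F3}: crew travel cost 151 + fixed 38 = 189.
Compare {F2, F3}: crew travel cost 166 + fixed 25 = 191.
Compare {F3}: crew travel cost 178 + fixed 16 = 194.
All other subsets cost ≥ 189. Minimum total cost: 180.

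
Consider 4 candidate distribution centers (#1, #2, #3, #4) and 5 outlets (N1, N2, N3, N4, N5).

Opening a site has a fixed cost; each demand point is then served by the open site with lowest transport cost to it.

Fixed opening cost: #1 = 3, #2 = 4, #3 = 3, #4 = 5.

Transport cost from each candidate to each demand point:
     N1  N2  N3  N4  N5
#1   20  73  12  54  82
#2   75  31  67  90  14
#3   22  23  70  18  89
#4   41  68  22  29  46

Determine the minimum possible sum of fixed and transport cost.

Open {#1, #2, #3}: assign each demand point to its cheapest open site.
  N1→#1 20, N2→#3 23, N3→#1 12, N4→#3 18, N5→#2 14
  transport cost 87, fixed 10 → total 97.
Compare {#1, #2, #3, #4}: transport cost 87 + fixed 15 = 102.
Compare {#2, #3, #4}: transport cost 99 + fixed 12 = 111.
Compare {#1, #2, #4}: transport cost 106 + fixed 12 = 118.
All other subsets cost ≥ 102. Minimum total cost: 97.

97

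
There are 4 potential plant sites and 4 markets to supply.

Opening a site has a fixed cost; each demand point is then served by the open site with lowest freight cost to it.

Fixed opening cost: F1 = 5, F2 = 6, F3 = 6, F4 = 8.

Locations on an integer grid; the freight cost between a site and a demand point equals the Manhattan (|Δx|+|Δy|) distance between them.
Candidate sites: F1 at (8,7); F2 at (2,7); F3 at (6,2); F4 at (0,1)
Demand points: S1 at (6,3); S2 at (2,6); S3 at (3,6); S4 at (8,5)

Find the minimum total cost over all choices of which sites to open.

21

Open {F2, F3}: assign each demand point to its cheapest open site.
  S1→F3 1, S2→F2 1, S3→F2 2, S4→F3 5
  freight cost 9, fixed 12 → total 21.
Compare {F1, F2}: freight cost 11 + fixed 11 = 22.
Compare {F1, F2, F3}: freight cost 6 + fixed 17 = 23.
Compare {F2}: freight cost 19 + fixed 6 = 25.
All other subsets cost ≥ 22. Minimum total cost: 21.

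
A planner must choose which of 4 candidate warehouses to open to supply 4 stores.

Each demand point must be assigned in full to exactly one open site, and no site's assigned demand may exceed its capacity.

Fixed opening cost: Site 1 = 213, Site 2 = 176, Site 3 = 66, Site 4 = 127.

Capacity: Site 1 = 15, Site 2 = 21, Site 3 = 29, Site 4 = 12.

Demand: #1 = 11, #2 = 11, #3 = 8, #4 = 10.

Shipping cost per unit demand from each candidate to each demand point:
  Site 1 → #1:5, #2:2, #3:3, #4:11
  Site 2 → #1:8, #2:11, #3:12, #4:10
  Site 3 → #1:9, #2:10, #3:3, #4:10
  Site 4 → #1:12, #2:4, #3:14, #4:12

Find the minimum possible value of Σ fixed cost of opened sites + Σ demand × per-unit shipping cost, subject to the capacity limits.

Open {Site 3, Site 4}; cheapest assignment that respects the capacities:
  Site 3 (cap 29, load 29): #1, #3, #4 — cost 11×9 + 8×3 + 10×10 = 223
  Site 4 (cap 12, load 11): #2 — cost 11×4 = 44
  Shipping 267, fixed 193 → total 460.
  Any other capacity-feasible assignment to {Site 3, Site 4} ships for at least 267.
Compare {Site 1, Site 3}: its best feasible assignment gives total 524.
Compare {Site 2, Site 3}: its best feasible assignment gives total 564.
Every other set of open sites that can feasibly serve all demand totals ≥ 524 even under its best assignment. Minimum: 460.

460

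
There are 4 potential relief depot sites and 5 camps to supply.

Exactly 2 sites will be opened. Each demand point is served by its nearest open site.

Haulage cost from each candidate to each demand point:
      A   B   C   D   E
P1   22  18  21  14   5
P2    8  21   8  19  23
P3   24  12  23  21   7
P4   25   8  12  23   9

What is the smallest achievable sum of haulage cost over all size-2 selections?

52

Open {P2, P4}.
  A→P2 8, B→P4 8, C→P2 8, D→P2 19, E→P4 9  ⇒ total 52.
Compare {P1, P2}: total 53.
Compare {P2, P3}: total 54.
No size-2 selection does better; minimum is 52.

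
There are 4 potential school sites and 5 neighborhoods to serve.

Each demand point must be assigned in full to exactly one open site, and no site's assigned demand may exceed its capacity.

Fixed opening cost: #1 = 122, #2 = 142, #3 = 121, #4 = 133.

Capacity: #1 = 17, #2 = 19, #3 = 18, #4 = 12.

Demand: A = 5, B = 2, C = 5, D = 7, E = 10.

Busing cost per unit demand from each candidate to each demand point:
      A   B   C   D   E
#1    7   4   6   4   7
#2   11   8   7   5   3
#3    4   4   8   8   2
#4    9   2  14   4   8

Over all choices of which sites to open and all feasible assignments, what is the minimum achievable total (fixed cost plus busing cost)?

Open {#1, #3}; cheapest assignment that respects the capacities:
  #1 (cap 17, load 14): B, C, D — cost 2×4 + 5×6 + 7×4 = 66
  #3 (cap 18, load 15): A, E — cost 5×4 + 10×2 = 40
  Shipping 106, fixed 243 → total 349.
  Any other capacity-feasible assignment to {#1, #3} ships for at least 106.
Compare {#2, #3}: its best feasible assignment gives total 381.
Compare {#3, #4}: its best feasible assignment gives total 395.
Every other set of open sites that can feasibly serve all demand totals ≥ 381 even under its best assignment. Minimum: 349.

349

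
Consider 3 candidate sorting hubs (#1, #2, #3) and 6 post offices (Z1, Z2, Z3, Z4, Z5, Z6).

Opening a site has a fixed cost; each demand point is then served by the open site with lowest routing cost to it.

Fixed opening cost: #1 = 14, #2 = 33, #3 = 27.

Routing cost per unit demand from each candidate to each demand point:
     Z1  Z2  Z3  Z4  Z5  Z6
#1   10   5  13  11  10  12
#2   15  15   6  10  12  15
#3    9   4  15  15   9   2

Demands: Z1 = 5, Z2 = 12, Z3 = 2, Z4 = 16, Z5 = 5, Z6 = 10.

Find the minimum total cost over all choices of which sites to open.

Open {#2, #3}: assign each demand point to its cheapest open site.
  Z1→#3 5×9=45, Z2→#3 12×4=48, Z3→#2 2×6=12, Z4→#2 16×10=160, Z5→#3 5×9=45, Z6→#3 10×2=20
  routing cost 330, fixed 60 → total 390.
Compare {#1, #3}: routing cost 360 + fixed 41 = 401.
Compare {#1, #2, #3}: routing cost 330 + fixed 74 = 404.
Compare {#3}: routing cost 428 + fixed 27 = 455.
All other subsets cost ≥ 401. Minimum total cost: 390.

390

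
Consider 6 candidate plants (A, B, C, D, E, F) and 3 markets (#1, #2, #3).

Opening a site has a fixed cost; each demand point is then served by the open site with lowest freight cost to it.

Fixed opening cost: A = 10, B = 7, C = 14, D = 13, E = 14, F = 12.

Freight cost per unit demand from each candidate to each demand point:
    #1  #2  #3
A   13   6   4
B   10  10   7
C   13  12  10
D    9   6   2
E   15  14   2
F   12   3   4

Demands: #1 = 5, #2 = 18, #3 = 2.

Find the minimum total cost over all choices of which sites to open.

128

Open {D, F}: assign each demand point to its cheapest open site.
  #1→D 5×9=45, #2→F 18×3=54, #3→D 2×2=4
  freight cost 103, fixed 25 → total 128.
Compare {B, F}: freight cost 112 + fixed 19 = 131.
Compare {F}: freight cost 122 + fixed 12 = 134.
Compare {B, D, F}: freight cost 103 + fixed 32 = 135.
All other subsets cost ≥ 131. Minimum total cost: 128.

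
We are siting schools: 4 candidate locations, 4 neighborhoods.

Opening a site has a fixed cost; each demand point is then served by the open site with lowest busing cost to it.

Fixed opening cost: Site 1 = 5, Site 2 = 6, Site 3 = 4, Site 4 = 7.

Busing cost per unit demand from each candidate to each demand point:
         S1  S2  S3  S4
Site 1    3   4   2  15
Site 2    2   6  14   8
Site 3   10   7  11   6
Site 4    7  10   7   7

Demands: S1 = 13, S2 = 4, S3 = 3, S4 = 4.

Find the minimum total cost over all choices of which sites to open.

87

Open {Site 1, Site 2, Site 3}: assign each demand point to its cheapest open site.
  S1→Site 2 13×2=26, S2→Site 1 4×4=16, S3→Site 1 3×2=6, S4→Site 3 4×6=24
  busing cost 72, fixed 15 → total 87.
Compare {Site 1, Site 2}: busing cost 80 + fixed 11 = 91.
Compare {Site 1, Site 3}: busing cost 85 + fixed 9 = 94.
Compare {Site 1, Site 2, Site 4}: busing cost 76 + fixed 18 = 94.
All other subsets cost ≥ 91. Minimum total cost: 87.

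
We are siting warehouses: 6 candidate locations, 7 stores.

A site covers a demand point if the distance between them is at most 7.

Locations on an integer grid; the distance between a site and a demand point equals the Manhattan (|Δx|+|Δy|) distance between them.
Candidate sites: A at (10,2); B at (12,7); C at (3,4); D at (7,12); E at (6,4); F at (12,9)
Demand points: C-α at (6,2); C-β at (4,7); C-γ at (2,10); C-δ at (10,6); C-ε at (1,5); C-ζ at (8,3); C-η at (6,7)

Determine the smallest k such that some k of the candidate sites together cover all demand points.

2

Coverage sets (demand points within 7 of each site):
  A: {C-α, C-δ, C-ζ}
  B: {C-δ, C-η}
  C: {C-α, C-β, C-γ, C-ε, C-ζ, C-η}
  D: {C-γ, C-η}
  E: {C-α, C-β, C-δ, C-ε, C-ζ, C-η}
  F: {C-δ}
No single site covers all 7 demand points.
But {A, C} covers everything, so the minimum is 2.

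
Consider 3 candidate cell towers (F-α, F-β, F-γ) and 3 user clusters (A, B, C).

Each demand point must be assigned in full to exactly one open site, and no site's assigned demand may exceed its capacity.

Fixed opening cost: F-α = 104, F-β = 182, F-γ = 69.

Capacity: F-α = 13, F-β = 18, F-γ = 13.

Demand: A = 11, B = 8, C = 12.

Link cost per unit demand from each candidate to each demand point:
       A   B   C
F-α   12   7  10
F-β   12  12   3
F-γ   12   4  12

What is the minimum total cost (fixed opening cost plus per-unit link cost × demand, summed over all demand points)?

Open {F-α, F-β, F-γ}; cheapest assignment that respects the capacities:
  F-α (cap 13, load 11): A — cost 11×12 = 132
  F-β (cap 18, load 12): C — cost 12×3 = 36
  F-γ (cap 13, load 8): B — cost 8×4 = 32
  Shipping 200, fixed 355 → total 555.
  Any other capacity-feasible assignment to {F-α, F-β, F-γ} ships for at least 200.
Total demand is 31; every other set of sites either has combined capacity below 31 or cannot fit the demands without splitting one across sites, so {F-α, F-β, F-γ} is the only feasible choice of open sites. Minimum: 555.

555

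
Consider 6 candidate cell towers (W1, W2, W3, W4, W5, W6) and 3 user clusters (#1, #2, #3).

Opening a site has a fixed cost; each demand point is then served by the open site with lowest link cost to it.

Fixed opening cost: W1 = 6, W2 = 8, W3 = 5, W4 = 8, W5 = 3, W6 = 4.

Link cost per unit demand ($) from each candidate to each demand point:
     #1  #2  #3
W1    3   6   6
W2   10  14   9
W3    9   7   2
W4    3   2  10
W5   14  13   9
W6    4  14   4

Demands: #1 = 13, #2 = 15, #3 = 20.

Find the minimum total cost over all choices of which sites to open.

Open {W3, W4}: assign each demand point to its cheapest open site.
  #1→W4 13×3=39, #2→W4 15×2=30, #3→W3 20×2=40
  link cost 109, fixed 13 → total 122.
Compare {W3, W4, W5}: link cost 109 + fixed 16 = 125.
Compare {W3, W4, W6}: link cost 109 + fixed 17 = 126.
Compare {W1, W3, W4}: link cost 109 + fixed 19 = 128.
All other subsets cost ≥ 125. Minimum total cost: 122.

122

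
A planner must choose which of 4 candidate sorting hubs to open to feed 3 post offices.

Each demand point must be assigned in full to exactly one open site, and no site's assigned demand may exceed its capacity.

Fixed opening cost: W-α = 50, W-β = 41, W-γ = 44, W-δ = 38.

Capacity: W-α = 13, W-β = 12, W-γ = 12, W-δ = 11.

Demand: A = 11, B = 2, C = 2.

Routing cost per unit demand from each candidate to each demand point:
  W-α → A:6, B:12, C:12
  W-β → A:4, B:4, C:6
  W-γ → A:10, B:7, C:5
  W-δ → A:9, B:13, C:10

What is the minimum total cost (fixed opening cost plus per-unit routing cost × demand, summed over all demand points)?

Open {W-β, W-γ}; cheapest assignment that respects the capacities:
  W-β (cap 12, load 11): A — cost 11×4 = 44
  W-γ (cap 12, load 4): B, C — cost 2×7 + 2×5 = 24
  Shipping 68, fixed 85 → total 153.
  Any other capacity-feasible assignment to {W-β, W-γ} ships for at least 68.
Compare {W-β, W-δ}: its best feasible assignment gives total 169.
Compare {W-α, W-β}: its best feasible assignment gives total 177.
Every other set of open sites that can feasibly serve all demand totals ≥ 169 even under its best assignment. Minimum: 153.

153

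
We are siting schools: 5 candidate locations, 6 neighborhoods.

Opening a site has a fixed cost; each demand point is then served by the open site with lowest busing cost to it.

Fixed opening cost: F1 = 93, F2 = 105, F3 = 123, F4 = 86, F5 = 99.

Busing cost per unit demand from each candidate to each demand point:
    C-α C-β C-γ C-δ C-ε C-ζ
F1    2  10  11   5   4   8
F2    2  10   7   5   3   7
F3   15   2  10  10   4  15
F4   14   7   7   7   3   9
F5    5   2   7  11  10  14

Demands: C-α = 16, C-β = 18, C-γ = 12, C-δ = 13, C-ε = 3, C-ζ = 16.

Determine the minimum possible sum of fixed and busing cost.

542

Open {F2, F5}: assign each demand point to its cheapest open site.
  C-α→F2 16×2=32, C-β→F5 18×2=36, C-γ→F2 12×7=84, C-δ→F2 13×5=65, C-ε→F2 3×3=9, C-ζ→F2 16×7=112
  busing cost 338, fixed 204 → total 542.
Compare {F1, F5}: busing cost 357 + fixed 192 = 549.
Compare {F2, F3}: busing cost 338 + fixed 228 = 566.
Compare {F2}: busing cost 482 + fixed 105 = 587.
All other subsets cost ≥ 549. Minimum total cost: 542.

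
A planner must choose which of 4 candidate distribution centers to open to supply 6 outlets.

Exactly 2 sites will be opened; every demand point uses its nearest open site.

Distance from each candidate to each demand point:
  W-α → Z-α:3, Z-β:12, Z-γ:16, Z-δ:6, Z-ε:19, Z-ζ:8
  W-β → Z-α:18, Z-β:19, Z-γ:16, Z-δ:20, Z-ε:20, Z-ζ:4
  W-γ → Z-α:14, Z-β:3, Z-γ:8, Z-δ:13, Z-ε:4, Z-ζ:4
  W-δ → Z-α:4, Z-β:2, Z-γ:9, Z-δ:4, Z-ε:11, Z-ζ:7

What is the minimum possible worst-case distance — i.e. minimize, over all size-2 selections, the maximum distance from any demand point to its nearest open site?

Open {W-α, W-γ}.
  Farthest demand point is Z-γ at distance 8 (to W-γ); all others are ≤ 8.
With {W-γ, W-δ} the worst case is 8.
With {W-α, W-δ} the worst case is 11.
No size-2 selection achieves below 8.

8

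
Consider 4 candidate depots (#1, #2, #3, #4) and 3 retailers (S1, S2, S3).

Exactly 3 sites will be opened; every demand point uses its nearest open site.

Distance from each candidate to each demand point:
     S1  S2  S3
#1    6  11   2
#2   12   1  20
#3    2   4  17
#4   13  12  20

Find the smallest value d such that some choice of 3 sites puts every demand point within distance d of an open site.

Open {#1, #2, #3}.
  Farthest demand point is S1 at distance 2 (to #3); all others are ≤ 2.
With {#1, #3, #4} the worst case is 4.
With {#1, #2, #4} the worst case is 6.
No size-3 selection achieves below 2.

2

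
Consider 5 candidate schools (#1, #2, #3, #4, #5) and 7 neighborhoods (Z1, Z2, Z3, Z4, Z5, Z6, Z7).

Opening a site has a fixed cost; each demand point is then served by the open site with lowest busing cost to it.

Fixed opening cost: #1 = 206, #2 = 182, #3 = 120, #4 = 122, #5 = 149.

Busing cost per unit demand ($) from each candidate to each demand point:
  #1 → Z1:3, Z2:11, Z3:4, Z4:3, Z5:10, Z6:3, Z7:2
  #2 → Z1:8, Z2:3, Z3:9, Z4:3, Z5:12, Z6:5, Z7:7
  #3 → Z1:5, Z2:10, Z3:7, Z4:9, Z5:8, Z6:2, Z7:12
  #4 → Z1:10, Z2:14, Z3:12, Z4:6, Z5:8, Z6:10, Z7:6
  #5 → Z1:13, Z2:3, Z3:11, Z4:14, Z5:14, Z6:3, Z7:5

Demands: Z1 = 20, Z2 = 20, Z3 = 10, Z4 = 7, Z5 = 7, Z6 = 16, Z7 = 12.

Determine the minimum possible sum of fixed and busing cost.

Open {#1, #5}: assign each demand point to its cheapest open site.
  Z1→#1 20×3=60, Z2→#5 20×3=60, Z3→#1 10×4=40, Z4→#1 7×3=21, Z5→#1 7×10=70, Z6→#1 16×3=48, Z7→#1 12×2=24
  busing cost 323, fixed 355 → total 678.
Compare {#1}: busing cost 483 + fixed 206 = 689.
Compare {#3, #5}: busing cost 441 + fixed 269 = 710.
Compare {#1, #2}: busing cost 323 + fixed 388 = 711.
All other subsets cost ≥ 689. Minimum total cost: 678.

678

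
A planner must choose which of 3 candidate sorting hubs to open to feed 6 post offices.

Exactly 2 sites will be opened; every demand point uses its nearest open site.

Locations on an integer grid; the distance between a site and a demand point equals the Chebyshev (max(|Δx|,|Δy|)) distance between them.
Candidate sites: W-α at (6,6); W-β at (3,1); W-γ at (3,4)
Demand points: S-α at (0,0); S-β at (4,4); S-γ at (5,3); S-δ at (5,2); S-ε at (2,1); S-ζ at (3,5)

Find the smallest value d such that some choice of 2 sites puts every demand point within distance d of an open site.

Open {W-α, W-β}.
  Farthest demand point is S-α at distance 3 (to W-β); all others are ≤ 3.
With {W-β, W-γ} the worst case is 3.
With {W-α, W-γ} the worst case is 4.
No size-2 selection achieves below 3.

3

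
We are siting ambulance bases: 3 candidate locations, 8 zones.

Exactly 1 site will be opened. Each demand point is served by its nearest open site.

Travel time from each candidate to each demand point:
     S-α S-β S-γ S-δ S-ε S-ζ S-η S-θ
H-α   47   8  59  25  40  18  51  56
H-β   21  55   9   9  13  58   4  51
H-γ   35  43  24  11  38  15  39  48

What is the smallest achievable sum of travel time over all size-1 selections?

220

Open {H-β}.
  S-α→H-β 21, S-β→H-β 55, S-γ→H-β 9, S-δ→H-β 9, S-ε→H-β 13, S-ζ→H-β 58, S-η→H-β 4, S-θ→H-β 51  ⇒ total 220.
Compare {H-γ}: total 253.
Compare {H-α}: total 304.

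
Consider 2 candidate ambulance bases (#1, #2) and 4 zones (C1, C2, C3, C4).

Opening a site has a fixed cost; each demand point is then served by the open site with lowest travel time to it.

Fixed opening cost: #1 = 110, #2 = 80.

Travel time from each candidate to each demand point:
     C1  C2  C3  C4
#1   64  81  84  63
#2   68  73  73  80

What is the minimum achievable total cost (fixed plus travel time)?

Open {#2}: assign each demand point to its cheapest open site.
  C1→#2 68, C2→#2 73, C3→#2 73, C4→#2 80
  travel time 294, fixed 80 → total 374.
Compare {#1}: travel time 292 + fixed 110 = 402.
Compare {#1, #2}: travel time 273 + fixed 190 = 463.

374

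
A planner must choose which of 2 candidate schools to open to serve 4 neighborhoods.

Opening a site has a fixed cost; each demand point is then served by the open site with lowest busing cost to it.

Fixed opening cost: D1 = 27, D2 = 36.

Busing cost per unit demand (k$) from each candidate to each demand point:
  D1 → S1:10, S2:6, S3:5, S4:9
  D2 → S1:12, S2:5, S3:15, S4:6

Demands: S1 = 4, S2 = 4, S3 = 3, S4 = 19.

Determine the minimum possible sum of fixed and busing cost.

252

Open {D1, D2}: assign each demand point to its cheapest open site.
  S1→D1 4×10=40, S2→D2 4×5=20, S3→D1 3×5=15, S4→D2 19×6=114
  busing cost 189, fixed 63 → total 252.
Compare {D2}: busing cost 227 + fixed 36 = 263.
Compare {D1}: busing cost 250 + fixed 27 = 277.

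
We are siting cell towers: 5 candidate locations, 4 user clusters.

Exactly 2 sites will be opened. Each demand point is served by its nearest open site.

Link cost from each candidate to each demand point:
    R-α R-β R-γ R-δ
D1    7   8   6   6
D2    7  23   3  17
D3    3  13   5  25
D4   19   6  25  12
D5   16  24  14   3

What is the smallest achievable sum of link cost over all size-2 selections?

22

Open {D1, D3}.
  R-α→D3 3, R-β→D1 8, R-γ→D3 5, R-δ→D1 6  ⇒ total 22.
Compare {D1, D2}: total 24.
Compare {D1, D5}: total 24.
No size-2 selection does better; minimum is 22.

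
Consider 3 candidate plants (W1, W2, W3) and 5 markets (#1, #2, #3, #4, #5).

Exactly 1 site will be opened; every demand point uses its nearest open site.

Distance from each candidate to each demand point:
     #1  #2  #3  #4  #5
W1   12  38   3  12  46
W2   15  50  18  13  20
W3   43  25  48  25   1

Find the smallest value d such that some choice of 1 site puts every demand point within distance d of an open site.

46

Open {W1}.
  Farthest demand point is #5 at distance 46 (to W1); all others are ≤ 46.
With {W3} the worst case is 48.
With {W2} the worst case is 50.
No size-1 selection achieves below 46.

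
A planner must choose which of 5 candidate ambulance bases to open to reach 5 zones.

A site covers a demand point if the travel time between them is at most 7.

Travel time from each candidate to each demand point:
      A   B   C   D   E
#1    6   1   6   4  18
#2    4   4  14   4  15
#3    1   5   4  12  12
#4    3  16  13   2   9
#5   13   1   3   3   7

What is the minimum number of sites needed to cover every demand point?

Coverage sets (demand points within 7 of each site):
  #1: {A, B, C, D}
  #2: {A, B, D}
  #3: {A, B, C}
  #4: {A, D}
  #5: {B, C, D, E}
No single site covers all 5 demand points.
But {#1, #5} covers everything, so the minimum is 2.

2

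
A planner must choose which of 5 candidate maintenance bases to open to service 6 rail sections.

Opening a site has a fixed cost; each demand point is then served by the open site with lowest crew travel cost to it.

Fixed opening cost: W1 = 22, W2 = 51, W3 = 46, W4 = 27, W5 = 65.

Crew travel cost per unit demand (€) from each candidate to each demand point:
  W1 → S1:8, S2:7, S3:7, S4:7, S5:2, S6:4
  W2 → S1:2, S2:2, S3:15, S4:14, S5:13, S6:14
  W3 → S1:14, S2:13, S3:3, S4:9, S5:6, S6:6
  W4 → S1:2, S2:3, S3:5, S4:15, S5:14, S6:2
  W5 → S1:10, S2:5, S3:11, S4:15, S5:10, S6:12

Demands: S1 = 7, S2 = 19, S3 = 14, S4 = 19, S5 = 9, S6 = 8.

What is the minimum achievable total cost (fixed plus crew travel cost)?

Open {W1, W4}: assign each demand point to its cheapest open site.
  S1→W4 7×2=14, S2→W4 19×3=57, S3→W4 14×5=70, S4→W1 19×7=133, S5→W1 9×2=18, S6→W4 8×2=16
  crew travel cost 308, fixed 49 → total 357.
Compare {W1, W3, W4}: crew travel cost 280 + fixed 95 = 375.
Compare {W1, W2, W4}: crew travel cost 289 + fixed 100 = 389.
Compare {W1, W2, W3}: crew travel cost 277 + fixed 119 = 396.
All other subsets cost ≥ 375. Minimum total cost: 357.

357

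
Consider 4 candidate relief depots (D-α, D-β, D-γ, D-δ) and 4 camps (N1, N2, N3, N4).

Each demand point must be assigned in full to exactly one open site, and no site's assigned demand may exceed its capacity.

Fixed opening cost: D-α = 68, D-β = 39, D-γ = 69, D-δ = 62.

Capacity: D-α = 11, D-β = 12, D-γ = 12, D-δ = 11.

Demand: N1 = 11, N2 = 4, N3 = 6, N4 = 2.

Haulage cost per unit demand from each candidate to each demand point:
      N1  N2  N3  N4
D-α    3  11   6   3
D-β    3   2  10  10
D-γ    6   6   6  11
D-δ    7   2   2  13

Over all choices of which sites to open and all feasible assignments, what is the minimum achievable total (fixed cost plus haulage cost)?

Open {D-β, D-γ}; cheapest assignment that respects the capacities:
  D-β (cap 12, load 11): N1 — cost 11×3 = 33
  D-γ (cap 12, load 12): N2, N3, N4 — cost 4×6 + 6×6 + 2×11 = 82
  Shipping 115, fixed 108 → total 223.
  Any other capacity-feasible assignment to {D-β, D-γ} ships for at least 115.
Compare {D-α, D-β}: its best feasible assignment gives total 228.
Compare {D-α, D-β, D-δ}: its best feasible assignment gives total 228.
Every other set of open sites that can feasibly serve all demand totals ≥ 228 even under its best assignment. Minimum: 223.

223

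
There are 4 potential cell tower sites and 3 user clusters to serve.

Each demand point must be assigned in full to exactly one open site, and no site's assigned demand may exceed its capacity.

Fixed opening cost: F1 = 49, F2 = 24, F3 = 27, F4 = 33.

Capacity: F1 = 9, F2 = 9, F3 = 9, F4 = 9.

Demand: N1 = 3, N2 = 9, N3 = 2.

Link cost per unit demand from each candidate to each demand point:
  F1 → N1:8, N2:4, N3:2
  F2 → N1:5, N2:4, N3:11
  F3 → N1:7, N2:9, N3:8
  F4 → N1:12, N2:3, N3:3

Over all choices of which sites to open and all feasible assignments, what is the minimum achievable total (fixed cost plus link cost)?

121

Open {F2, F4}; cheapest assignment that respects the capacities:
  F2 (cap 9, load 5): N1, N3 — cost 3×5 + 2×11 = 37
  F4 (cap 9, load 9): N2 — cost 9×3 = 27
  Shipping 64, fixed 57 → total 121.
  Any other capacity-feasible assignment to {F2, F4} ships for at least 64.
Compare {F2, F3}: its best feasible assignment gives total 124.
Compare {F3, F4}: its best feasible assignment gives total 124.
Every other set of open sites that can feasibly serve all demand totals ≥ 124 even under its best assignment. Minimum: 121.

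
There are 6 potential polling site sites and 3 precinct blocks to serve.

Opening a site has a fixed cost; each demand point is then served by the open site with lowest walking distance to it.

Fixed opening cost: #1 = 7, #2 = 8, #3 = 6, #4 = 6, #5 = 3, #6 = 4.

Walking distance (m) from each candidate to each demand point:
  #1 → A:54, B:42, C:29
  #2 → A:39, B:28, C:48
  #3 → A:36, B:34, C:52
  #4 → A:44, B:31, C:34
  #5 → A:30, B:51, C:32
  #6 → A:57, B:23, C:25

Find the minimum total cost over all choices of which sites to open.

Open {#5, #6}: assign each demand point to its cheapest open site.
  A→#5 30, B→#6 23, C→#6 25
  walking distance 78, fixed 7 → total 85.
Compare {#3, #5, #6}: walking distance 78 + fixed 13 = 91.
Compare {#4, #5, #6}: walking distance 78 + fixed 13 = 91.
Compare {#1, #5, #6}: walking distance 78 + fixed 14 = 92.
All other subsets cost ≥ 91. Minimum total cost: 85.

85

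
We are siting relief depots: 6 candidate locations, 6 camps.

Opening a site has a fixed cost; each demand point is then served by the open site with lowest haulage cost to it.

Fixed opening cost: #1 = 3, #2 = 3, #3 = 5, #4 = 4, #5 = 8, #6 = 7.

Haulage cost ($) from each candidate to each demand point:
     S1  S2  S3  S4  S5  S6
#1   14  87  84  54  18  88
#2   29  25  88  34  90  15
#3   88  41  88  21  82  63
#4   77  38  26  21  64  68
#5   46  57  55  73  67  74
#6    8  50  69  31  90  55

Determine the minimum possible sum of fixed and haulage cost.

129

Open {#1, #2, #4}: assign each demand point to its cheapest open site.
  S1→#1 14, S2→#2 25, S3→#4 26, S4→#4 21, S5→#1 18, S6→#2 15
  haulage cost 119, fixed 10 → total 129.
Compare {#1, #2, #4, #6}: haulage cost 113 + fixed 17 = 130.
Compare {#1, #2, #3, #4}: haulage cost 119 + fixed 15 = 134.
Compare {#1, #2, #3, #4, #6}: haulage cost 113 + fixed 22 = 135.
All other subsets cost ≥ 130. Minimum total cost: 129.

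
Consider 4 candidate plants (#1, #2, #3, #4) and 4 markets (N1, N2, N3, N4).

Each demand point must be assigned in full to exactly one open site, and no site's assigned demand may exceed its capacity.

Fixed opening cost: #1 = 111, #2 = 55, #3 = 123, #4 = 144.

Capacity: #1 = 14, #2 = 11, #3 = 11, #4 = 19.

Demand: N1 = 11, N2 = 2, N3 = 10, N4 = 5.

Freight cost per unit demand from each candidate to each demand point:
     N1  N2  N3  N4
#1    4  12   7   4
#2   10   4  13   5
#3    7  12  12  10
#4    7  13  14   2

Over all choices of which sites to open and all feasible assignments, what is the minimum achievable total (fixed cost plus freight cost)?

Open {#1, #4}; cheapest assignment that respects the capacities:
  #1 (cap 14, load 12): N2, N3 — cost 2×12 + 10×7 = 94
  #4 (cap 19, load 16): N1, N4 — cost 11×7 + 5×2 = 87
  Shipping 181, fixed 255 → total 436.
  Any other capacity-feasible assignment to {#1, #4} ships for at least 181.
Compare {#2, #4}: its best feasible assignment gives total 442.
Compare {#1, #2, #3}: its best feasible assignment gives total 469.
Every other set of open sites that can feasibly serve all demand totals ≥ 442 even under its best assignment. Minimum: 436.

436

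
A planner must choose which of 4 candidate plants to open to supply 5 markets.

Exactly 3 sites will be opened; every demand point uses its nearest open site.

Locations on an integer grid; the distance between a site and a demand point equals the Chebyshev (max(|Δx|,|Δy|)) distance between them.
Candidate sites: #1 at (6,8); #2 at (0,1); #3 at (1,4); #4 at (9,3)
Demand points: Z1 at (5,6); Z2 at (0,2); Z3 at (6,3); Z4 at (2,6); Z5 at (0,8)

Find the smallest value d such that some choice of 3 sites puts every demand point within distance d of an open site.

4

Open {#1, #3, #4}.
  Farthest demand point is Z5 at distance 4 (to #3); all others are ≤ 4.
With {#2, #3, #4} the worst case is 4.
With {#1, #2, #3} the worst case is 5.
No size-3 selection achieves below 4.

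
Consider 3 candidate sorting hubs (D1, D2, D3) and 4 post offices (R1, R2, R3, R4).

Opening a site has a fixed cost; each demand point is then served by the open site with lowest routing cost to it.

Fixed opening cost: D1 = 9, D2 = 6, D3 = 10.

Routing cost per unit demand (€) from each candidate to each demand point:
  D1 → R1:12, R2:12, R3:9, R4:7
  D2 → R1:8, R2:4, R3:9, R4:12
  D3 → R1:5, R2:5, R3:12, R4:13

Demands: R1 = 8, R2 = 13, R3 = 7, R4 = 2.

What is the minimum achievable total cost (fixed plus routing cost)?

Open {D1, D2, D3}: assign each demand point to its cheapest open site.
  R1→D3 8×5=40, R2→D2 13×4=52, R3→D1 7×9=63, R4→D1 2×7=14
  routing cost 169, fixed 25 → total 194.
Compare {D2, D3}: routing cost 179 + fixed 16 = 195.
Compare {D1, D3}: routing cost 182 + fixed 19 = 201.
Compare {D1, D2}: routing cost 193 + fixed 15 = 208.
All other subsets cost ≥ 195. Minimum total cost: 194.

194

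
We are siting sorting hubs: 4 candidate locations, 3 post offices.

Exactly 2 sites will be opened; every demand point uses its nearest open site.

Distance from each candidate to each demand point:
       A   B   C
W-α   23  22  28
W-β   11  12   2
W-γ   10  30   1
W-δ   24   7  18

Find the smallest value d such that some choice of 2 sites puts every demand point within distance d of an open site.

Open {W-γ, W-δ}.
  Farthest demand point is A at distance 10 (to W-γ); all others are ≤ 10.
With {W-β, W-δ} the worst case is 11.
With {W-α, W-β} the worst case is 12.
No size-2 selection achieves below 10.

10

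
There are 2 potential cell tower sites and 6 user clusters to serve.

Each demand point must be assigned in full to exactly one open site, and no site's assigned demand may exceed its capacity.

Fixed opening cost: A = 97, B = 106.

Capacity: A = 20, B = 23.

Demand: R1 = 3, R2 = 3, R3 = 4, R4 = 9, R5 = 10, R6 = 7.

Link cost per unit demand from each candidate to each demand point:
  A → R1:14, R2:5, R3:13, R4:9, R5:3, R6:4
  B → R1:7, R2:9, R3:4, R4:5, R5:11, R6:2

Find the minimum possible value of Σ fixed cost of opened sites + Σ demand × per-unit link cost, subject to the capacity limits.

344

Open {A, B}; cheapest assignment that respects the capacities:
  A (cap 20, load 13): R2, R5 — cost 3×5 + 10×3 = 45
  B (cap 23, load 23): R1, R3, R4, R6 — cost 3×7 + 4×4 + 9×5 + 7×2 = 96
  Shipping 141, fixed 203 → total 344.
  Any other capacity-feasible assignment to {A, B} ships for at least 141.
Total demand is 36 and no other set of sites has combined capacity ≥ 36, so {A, B} is the only feasible choice of open sites. Minimum: 344.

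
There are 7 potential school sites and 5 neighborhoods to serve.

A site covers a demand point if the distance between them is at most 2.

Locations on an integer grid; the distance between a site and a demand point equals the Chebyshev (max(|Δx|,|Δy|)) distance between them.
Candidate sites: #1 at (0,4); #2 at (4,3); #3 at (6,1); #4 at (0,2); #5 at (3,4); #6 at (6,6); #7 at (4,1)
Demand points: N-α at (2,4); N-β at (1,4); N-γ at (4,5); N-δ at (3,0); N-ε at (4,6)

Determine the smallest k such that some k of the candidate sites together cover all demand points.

Coverage sets (demand points within 2 of each site):
  #1: {N-α, N-β}
  #2: {N-α, N-γ}
  #3: {}
  #4: {N-α, N-β}
  #5: {N-α, N-β, N-γ, N-ε}
  #6: {N-γ, N-ε}
  #7: {N-δ}
No single site covers all 5 demand points.
But {#5, #7} covers everything, so the minimum is 2.

2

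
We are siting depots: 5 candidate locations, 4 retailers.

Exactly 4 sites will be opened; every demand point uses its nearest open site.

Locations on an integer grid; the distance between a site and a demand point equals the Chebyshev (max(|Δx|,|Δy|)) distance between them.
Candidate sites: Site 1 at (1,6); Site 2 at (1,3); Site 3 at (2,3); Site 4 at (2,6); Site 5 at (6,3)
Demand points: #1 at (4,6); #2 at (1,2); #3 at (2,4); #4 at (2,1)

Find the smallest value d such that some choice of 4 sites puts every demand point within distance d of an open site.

2

Open {Site 1, Site 2, Site 3, Site 4}.
  Farthest demand point is #1 at distance 2 (to Site 4); all others are ≤ 2.
With {Site 1, Site 2, Site 4, Site 5} the worst case is 2.
With {Site 1, Site 3, Site 4, Site 5} the worst case is 2.
No size-4 selection achieves below 2.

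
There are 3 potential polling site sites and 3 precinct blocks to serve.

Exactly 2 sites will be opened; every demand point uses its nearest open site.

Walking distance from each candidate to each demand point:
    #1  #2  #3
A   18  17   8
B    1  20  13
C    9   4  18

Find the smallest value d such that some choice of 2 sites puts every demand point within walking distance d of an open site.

Open {A, C}.
  Farthest demand point is #1 at walking distance 9 (to C); all others are ≤ 9.
With {B, C} the worst case is 13.
With {A, B} the worst case is 17.
No size-2 selection achieves below 9.

9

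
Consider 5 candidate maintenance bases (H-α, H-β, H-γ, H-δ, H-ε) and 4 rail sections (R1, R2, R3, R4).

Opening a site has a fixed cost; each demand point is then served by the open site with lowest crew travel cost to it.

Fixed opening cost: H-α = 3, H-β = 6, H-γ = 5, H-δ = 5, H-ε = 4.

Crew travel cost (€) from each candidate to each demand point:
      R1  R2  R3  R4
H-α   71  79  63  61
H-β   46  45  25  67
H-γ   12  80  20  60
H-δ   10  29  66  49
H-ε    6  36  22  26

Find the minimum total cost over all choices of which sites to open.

Open {H-δ, H-ε}: assign each demand point to its cheapest open site.
  R1→H-ε 6, R2→H-δ 29, R3→H-ε 22, R4→H-ε 26
  crew travel cost 83, fixed 9 → total 92.
Compare {H-ε}: crew travel cost 90 + fixed 4 = 94.
Compare {H-α, H-δ, H-ε}: crew travel cost 83 + fixed 12 = 95.
Compare {H-γ, H-δ, H-ε}: crew travel cost 81 + fixed 14 = 95.
All other subsets cost ≥ 94. Minimum total cost: 92.

92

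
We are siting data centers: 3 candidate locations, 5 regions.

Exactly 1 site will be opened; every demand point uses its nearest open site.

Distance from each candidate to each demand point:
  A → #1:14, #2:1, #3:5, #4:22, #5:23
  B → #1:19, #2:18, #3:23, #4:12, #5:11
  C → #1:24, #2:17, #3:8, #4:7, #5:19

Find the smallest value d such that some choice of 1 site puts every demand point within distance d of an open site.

23

Open {A}.
  Farthest demand point is #5 at distance 23 (to A); all others are ≤ 23.
With {B} the worst case is 23.
With {C} the worst case is 24.
No size-1 selection achieves below 23.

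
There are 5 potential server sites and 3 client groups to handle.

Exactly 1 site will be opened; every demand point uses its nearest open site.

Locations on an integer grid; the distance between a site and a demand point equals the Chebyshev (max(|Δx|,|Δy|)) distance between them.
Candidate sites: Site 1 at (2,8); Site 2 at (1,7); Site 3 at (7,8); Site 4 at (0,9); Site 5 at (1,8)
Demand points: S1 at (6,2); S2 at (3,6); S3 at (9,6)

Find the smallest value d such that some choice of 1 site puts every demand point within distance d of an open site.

6

Open {Site 3}.
  Farthest demand point is S1 at distance 6 (to Site 3); all others are ≤ 6.
With {Site 1} the worst case is 7.
With {Site 2} the worst case is 8.
No size-1 selection achieves below 6.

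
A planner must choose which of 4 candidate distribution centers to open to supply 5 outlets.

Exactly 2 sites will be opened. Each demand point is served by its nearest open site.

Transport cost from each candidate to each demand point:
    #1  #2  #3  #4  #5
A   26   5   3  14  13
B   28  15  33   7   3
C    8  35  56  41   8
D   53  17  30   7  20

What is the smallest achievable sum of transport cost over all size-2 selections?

38

Open {A, C}.
  #1→C 8, #2→A 5, #3→A 3, #4→A 14, #5→C 8  ⇒ total 38.
Compare {A, B}: total 44.
Compare {A, D}: total 54.
No size-2 selection does better; minimum is 38.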